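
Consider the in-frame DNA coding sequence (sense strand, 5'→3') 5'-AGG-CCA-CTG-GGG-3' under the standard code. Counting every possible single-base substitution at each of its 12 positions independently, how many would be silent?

Codon 1 (AGG, Arg): 2 synonymous substitutions.
Codon 2 (CCA, Pro): 3 synonymous substitutions.
Codon 3 (CTG, Leu): 4 synonymous substitutions.
Codon 4 (GGG, Gly): 3 synonymous substitutions.
Total: 2 + 3 + 4 + 3 = 12.

12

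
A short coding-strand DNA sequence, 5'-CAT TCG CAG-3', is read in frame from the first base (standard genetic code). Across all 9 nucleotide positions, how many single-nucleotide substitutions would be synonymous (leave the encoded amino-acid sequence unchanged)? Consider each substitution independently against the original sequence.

Codon 1 (CAT, His): 1 synonymous substitution.
Codon 2 (TCG, Ser): 3 synonymous substitutions.
Codon 3 (CAG, Gln): 1 synonymous substitution.
Total: 1 + 3 + 1 = 5.

5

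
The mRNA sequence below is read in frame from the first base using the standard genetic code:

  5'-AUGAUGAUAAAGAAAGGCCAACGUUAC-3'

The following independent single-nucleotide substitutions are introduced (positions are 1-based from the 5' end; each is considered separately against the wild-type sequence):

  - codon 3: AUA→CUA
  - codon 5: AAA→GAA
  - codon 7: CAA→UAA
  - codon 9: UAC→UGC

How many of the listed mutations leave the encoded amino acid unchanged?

0

Codon 3: AUA (Ile) → CUA (Leu) — missense.
Codon 5: AAA (Lys) → GAA (Glu) — missense.
Codon 7: CAA (Gln) → UAA (Stop) — nonsense.
Codon 9: UAC (Tyr) → UGC (Cys) — missense.
Synonymous: 0 of 4.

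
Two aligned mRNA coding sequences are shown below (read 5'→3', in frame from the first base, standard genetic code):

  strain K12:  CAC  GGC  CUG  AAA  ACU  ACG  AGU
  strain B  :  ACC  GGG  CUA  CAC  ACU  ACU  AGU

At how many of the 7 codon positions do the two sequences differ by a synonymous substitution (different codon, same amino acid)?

Codon 1: CAC His / ACC Thr — nonsynonymous.
Codon 2: GGC Gly / GGG Gly — synonymous.
Codon 3: CUG Leu / CUA Leu — synonymous.
Codon 4: AAA Lys / CAC His — nonsynonymous.
Codon 5: ACU Thr / ACU Thr — identical.
Codon 6: ACG Thr / ACU Thr — synonymous.
Codon 7: AGU Ser / AGU Ser — identical.
Synonymous differences: 3.

3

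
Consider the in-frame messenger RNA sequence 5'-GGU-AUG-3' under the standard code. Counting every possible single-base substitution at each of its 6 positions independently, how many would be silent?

Codon 1 (GGU, Gly): 3 synonymous substitutions.
Codon 2 (AUG, Met): 0 synonymous substitutions.
Total: 3 + 0 = 3.

3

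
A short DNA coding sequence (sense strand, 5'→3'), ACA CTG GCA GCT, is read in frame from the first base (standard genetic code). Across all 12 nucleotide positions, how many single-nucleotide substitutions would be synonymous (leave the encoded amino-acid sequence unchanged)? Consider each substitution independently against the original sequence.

Codon 1 (ACA, Thr): 3 synonymous substitutions.
Codon 2 (CTG, Leu): 4 synonymous substitutions.
Codon 3 (GCA, Ala): 3 synonymous substitutions.
Codon 4 (GCT, Ala): 3 synonymous substitutions.
Total: 3 + 4 + 3 + 3 = 13.

13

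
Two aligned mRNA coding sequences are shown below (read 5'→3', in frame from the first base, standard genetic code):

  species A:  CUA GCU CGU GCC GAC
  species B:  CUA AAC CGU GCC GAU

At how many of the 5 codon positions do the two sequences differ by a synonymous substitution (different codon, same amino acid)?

Codon 1: CUA Leu / CUA Leu — identical.
Codon 2: GCU Ala / AAC Asn — nonsynonymous.
Codon 3: CGU Arg / CGU Arg — identical.
Codon 4: GCC Ala / GCC Ala — identical.
Codon 5: GAC Asp / GAU Asp — synonymous.
Synonymous differences: 1.

1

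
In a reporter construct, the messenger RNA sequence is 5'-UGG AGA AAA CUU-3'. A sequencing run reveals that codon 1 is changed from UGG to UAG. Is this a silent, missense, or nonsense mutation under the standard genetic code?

Position 2 falls in codon 1: UGG → Trp.
After the substitution the codon is UAG → Stop.
The new codon is a stop codon, so this is a nonsense mutation.

nonsense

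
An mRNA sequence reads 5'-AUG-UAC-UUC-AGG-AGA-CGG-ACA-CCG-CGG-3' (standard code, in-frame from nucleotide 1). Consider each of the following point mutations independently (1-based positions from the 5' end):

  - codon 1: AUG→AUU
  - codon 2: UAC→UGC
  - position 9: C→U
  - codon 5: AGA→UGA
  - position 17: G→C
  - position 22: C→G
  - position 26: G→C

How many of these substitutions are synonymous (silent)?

1

Codon 1: AUG (Met) → AUU (Ile) — missense.
Codon 2: UAC (Tyr) → UGC (Cys) — missense.
Codon 3: UUC (Phe) → UUU (Phe) — synonymous.
Codon 5: AGA (Arg) → UGA (Stop) — nonsense.
Codon 6: CGG (Arg) → CCG (Pro) — missense.
Codon 8: CCG (Pro) → GCG (Ala) — missense.
Codon 9: CGG (Arg) → CCG (Pro) — missense.
Synonymous: 1 of 7.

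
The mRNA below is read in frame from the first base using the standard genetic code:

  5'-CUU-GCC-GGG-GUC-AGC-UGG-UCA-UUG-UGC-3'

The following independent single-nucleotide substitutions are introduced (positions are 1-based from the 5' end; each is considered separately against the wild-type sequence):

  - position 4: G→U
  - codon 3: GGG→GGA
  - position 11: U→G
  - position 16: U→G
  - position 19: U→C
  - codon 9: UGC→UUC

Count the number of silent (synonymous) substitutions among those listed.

Codon 2: GCC (Ala) → UCC (Ser) — missense.
Codon 3: GGG (Gly) → GGA (Gly) — synonymous.
Codon 4: GUC (Val) → GGC (Gly) — missense.
Codon 6: UGG (Trp) → GGG (Gly) — missense.
Codon 7: UCA (Ser) → CCA (Pro) — missense.
Codon 9: UGC (Cys) → UUC (Phe) — missense.
Synonymous: 1 of 6.

1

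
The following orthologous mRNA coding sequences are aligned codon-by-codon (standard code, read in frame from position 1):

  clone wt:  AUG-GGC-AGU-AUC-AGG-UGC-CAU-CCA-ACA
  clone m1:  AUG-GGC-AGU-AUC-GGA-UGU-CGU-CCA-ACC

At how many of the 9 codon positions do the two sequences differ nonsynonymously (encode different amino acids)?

2

Codon 1: AUG Met / AUG Met — identical.
Codon 2: GGC Gly / GGC Gly — identical.
Codon 3: AGU Ser / AGU Ser — identical.
Codon 4: AUC Ile / AUC Ile — identical.
Codon 5: AGG Arg / GGA Gly — nonsynonymous.
Codon 6: UGC Cys / UGU Cys — synonymous.
Codon 7: CAU His / CGU Arg — nonsynonymous.
Codon 8: CCA Pro / CCA Pro — identical.
Codon 9: ACA Thr / ACC Thr — synonymous.
Nonsynonymous differences: 2.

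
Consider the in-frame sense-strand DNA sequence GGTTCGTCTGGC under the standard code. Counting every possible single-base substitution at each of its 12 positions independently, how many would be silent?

Codon 1 (GGT, Gly): 3 synonymous substitutions.
Codon 2 (TCG, Ser): 3 synonymous substitutions.
Codon 3 (TCT, Ser): 3 synonymous substitutions.
Codon 4 (GGC, Gly): 3 synonymous substitutions.
Total: 3 + 3 + 3 + 3 = 12.

12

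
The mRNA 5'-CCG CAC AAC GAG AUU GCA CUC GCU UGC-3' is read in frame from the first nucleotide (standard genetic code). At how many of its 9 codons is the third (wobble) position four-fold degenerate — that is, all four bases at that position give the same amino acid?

Codon 1 CCG (Pro): third position 4-fold.
Codon 2 CAC (His): third position 2-fold.
Codon 3 AAC (Asn): third position 2-fold.
Codon 4 GAG (Glu): third position 2-fold.
Codon 5 AUU (Ile): third position 3-fold.
Codon 6 GCA (Ala): third position 4-fold.
Codon 7 CUC (Leu): third position 4-fold.
Codon 8 GCU (Ala): third position 4-fold.
Codon 9 UGC (Cys): third position 2-fold.
Four-fold degenerate third positions: 4.

4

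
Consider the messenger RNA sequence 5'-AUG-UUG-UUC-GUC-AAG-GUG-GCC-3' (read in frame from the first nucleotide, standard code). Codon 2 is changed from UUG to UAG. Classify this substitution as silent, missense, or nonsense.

Position 5 falls in codon 2: UUG → Leu.
After the substitution the codon is UAG → Stop.
The new codon is a stop codon, so this is a nonsense mutation.

nonsense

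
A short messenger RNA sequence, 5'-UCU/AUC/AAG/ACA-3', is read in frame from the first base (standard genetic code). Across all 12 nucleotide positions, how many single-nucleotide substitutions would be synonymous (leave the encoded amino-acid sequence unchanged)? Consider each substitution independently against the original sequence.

9

Codon 1 (UCU, Ser): 3 synonymous substitutions.
Codon 2 (AUC, Ile): 2 synonymous substitutions.
Codon 3 (AAG, Lys): 1 synonymous substitution.
Codon 4 (ACA, Thr): 3 synonymous substitutions.
Total: 3 + 2 + 1 + 3 = 9.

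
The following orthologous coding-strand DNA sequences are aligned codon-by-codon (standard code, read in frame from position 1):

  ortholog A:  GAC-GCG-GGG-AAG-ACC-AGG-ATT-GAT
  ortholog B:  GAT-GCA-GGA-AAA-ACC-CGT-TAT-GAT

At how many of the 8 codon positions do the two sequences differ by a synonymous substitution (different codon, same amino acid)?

5

Codon 1: GAC Asp / GAT Asp — synonymous.
Codon 2: GCG Ala / GCA Ala — synonymous.
Codon 3: GGG Gly / GGA Gly — synonymous.
Codon 4: AAG Lys / AAA Lys — synonymous.
Codon 5: ACC Thr / ACC Thr — identical.
Codon 6: AGG Arg / CGT Arg — synonymous.
Codon 7: ATT Ile / TAT Tyr — nonsynonymous.
Codon 8: GAT Asp / GAT Asp — identical.
Synonymous differences: 5.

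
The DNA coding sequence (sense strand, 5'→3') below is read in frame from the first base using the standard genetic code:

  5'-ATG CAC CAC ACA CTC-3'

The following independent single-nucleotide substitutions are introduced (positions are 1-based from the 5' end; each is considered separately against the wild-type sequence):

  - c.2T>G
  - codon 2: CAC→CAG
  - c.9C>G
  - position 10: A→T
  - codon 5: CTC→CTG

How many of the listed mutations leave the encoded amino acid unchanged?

1

Codon 1: ATG (Met) → AGG (Arg) — missense.
Codon 2: CAC (His) → CAG (Gln) — missense.
Codon 3: CAC (His) → CAG (Gln) — missense.
Codon 4: ACA (Thr) → TCA (Ser) — missense.
Codon 5: CTC (Leu) → CTG (Leu) — synonymous.
Synonymous: 1 of 5.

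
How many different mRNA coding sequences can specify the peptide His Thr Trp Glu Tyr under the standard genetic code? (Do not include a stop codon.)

32

His: 2 codons.
Thr: 4 codons.
Trp: 1 codon.
Glu: 2 codons.
Tyr: 2 codons.
2 × 4 × 1 × 2 × 2 = 32.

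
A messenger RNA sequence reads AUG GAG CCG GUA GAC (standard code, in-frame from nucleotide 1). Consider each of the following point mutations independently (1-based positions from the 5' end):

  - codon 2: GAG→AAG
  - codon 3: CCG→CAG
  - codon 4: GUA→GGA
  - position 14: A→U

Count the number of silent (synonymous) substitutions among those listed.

0

Codon 2: GAG (Glu) → AAG (Lys) — missense.
Codon 3: CCG (Pro) → CAG (Gln) — missense.
Codon 4: GUA (Val) → GGA (Gly) — missense.
Codon 5: GAC (Asp) → GUC (Val) — missense.
Synonymous: 0 of 4.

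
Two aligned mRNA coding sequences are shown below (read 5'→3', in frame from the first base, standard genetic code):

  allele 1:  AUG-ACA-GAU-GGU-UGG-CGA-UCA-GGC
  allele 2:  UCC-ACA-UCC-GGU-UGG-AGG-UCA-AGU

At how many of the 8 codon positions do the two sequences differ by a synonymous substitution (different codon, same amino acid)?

Codon 1: AUG Met / UCC Ser — nonsynonymous.
Codon 2: ACA Thr / ACA Thr — identical.
Codon 3: GAU Asp / UCC Ser — nonsynonymous.
Codon 4: GGU Gly / GGU Gly — identical.
Codon 5: UGG Trp / UGG Trp — identical.
Codon 6: CGA Arg / AGG Arg — synonymous.
Codon 7: UCA Ser / UCA Ser — identical.
Codon 8: GGC Gly / AGU Ser — nonsynonymous.
Synonymous differences: 1.

1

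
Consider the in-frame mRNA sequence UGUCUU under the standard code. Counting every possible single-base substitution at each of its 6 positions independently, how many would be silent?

Codon 1 (UGU, Cys): 1 synonymous substitution.
Codon 2 (CUU, Leu): 3 synonymous substitutions.
Total: 1 + 3 = 4.

4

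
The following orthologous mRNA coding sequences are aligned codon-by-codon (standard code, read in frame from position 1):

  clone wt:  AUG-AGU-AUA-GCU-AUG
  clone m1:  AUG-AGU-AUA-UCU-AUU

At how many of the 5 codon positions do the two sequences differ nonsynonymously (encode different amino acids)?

Codon 1: AUG Met / AUG Met — identical.
Codon 2: AGU Ser / AGU Ser — identical.
Codon 3: AUA Ile / AUA Ile — identical.
Codon 4: GCU Ala / UCU Ser — nonsynonymous.
Codon 5: AUG Met / AUU Ile — nonsynonymous.
Nonsynonymous differences: 2.

2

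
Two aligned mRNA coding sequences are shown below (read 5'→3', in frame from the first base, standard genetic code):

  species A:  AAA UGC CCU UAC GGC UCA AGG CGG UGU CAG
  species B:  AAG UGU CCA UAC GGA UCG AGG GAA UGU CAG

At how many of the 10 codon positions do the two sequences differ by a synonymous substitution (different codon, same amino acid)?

5

Codon 1: AAA Lys / AAG Lys — synonymous.
Codon 2: UGC Cys / UGU Cys — synonymous.
Codon 3: CCU Pro / CCA Pro — synonymous.
Codon 4: UAC Tyr / UAC Tyr — identical.
Codon 5: GGC Gly / GGA Gly — synonymous.
Codon 6: UCA Ser / UCG Ser — synonymous.
Codon 7: AGG Arg / AGG Arg — identical.
Codon 8: CGG Arg / GAA Glu — nonsynonymous.
Codon 9: UGU Cys / UGU Cys — identical.
Codon 10: CAG Gln / CAG Gln — identical.
Synonymous differences: 5.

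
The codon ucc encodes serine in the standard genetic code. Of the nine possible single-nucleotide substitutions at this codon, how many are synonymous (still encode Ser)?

Position 1: none → 0 synonymous.
Position 2: none → 0 synonymous.
Position 3: UCU, UCA, UCG → 3 synonymous.
Total: 0 + 0 + 3 = 3.

3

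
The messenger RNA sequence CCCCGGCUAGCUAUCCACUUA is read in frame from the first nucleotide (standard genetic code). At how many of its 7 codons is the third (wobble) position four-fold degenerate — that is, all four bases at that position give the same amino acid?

Codon 1 CCC (Pro): third position 4-fold.
Codon 2 CGG (Arg): third position 4-fold.
Codon 3 CUA (Leu): third position 4-fold.
Codon 4 GCU (Ala): third position 4-fold.
Codon 5 AUC (Ile): third position 3-fold.
Codon 6 CAC (His): third position 2-fold.
Codon 7 UUA (Leu): third position 2-fold.
Four-fold degenerate third positions: 4.

4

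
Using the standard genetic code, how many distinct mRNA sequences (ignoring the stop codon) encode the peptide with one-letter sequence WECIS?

Trp: 1 codon.
Glu: 2 codons.
Cys: 2 codons.
Ile: 3 codons.
Ser: 6 codons.
1 × 2 × 2 × 3 × 6 = 72.

72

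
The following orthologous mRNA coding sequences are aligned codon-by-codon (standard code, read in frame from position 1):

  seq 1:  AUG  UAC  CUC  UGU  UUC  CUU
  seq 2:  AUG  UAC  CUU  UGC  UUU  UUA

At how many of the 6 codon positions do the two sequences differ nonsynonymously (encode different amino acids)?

0

Codon 1: AUG Met / AUG Met — identical.
Codon 2: UAC Tyr / UAC Tyr — identical.
Codon 3: CUC Leu / CUU Leu — synonymous.
Codon 4: UGU Cys / UGC Cys — synonymous.
Codon 5: UUC Phe / UUU Phe — synonymous.
Codon 6: CUU Leu / UUA Leu — synonymous.
Nonsynonymous differences: 0.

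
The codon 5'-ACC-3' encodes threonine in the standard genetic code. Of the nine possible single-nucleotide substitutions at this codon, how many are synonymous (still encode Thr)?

3

Position 1: none → 0 synonymous.
Position 2: none → 0 synonymous.
Position 3: ACU, ACA, ACG → 3 synonymous.
Total: 0 + 0 + 3 = 3.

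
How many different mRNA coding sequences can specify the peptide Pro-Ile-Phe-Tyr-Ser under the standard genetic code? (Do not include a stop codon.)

288

Pro: 4 codons.
Ile: 3 codons.
Phe: 2 codons.
Tyr: 2 codons.
Ser: 6 codons.
4 × 3 × 2 × 2 × 6 = 288.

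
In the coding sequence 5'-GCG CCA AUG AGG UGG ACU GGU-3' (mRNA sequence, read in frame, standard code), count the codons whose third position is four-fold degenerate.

Codon 1 GCG (Ala): third position 4-fold.
Codon 2 CCA (Pro): third position 4-fold.
Codon 3 AUG (Met): third position 1-fold.
Codon 4 AGG (Arg): third position 2-fold.
Codon 5 UGG (Trp): third position 1-fold.
Codon 6 ACU (Thr): third position 4-fold.
Codon 7 GGU (Gly): third position 4-fold.
Four-fold degenerate third positions: 4.

4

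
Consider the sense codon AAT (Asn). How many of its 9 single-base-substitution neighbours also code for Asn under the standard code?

Position 1: none → 0 synonymous.
Position 2: none → 0 synonymous.
Position 3: AAC → 1 synonymous.
Total: 0 + 0 + 1 = 1.

1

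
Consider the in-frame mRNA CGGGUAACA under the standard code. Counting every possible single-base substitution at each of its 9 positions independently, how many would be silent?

10

Codon 1 (CGG, Arg): 4 synonymous substitutions.
Codon 2 (GUA, Val): 3 synonymous substitutions.
Codon 3 (ACA, Thr): 3 synonymous substitutions.
Total: 4 + 3 + 3 = 10.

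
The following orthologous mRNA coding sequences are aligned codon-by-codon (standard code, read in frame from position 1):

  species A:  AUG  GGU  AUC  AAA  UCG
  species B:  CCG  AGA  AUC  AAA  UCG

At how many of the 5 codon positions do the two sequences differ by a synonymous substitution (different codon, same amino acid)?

0

Codon 1: AUG Met / CCG Pro — nonsynonymous.
Codon 2: GGU Gly / AGA Arg — nonsynonymous.
Codon 3: AUC Ile / AUC Ile — identical.
Codon 4: AAA Lys / AAA Lys — identical.
Codon 5: UCG Ser / UCG Ser — identical.
Synonymous differences: 0.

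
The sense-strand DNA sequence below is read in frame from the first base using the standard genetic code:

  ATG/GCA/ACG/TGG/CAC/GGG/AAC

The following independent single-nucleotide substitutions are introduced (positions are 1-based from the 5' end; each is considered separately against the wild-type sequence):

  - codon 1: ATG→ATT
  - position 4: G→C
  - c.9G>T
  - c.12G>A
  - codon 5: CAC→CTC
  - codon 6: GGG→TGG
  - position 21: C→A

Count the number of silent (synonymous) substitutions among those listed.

Codon 1: ATG (Met) → ATT (Ile) — missense.
Codon 2: GCA (Ala) → CCA (Pro) — missense.
Codon 3: ACG (Thr) → ACT (Thr) — synonymous.
Codon 4: TGG (Trp) → TGA (Stop) — nonsense.
Codon 5: CAC (His) → CTC (Leu) — missense.
Codon 6: GGG (Gly) → TGG (Trp) — missense.
Codon 7: AAC (Asn) → AAA (Lys) — missense.
Synonymous: 1 of 7.

1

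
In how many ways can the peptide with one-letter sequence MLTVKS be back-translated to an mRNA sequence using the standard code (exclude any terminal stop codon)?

1152

Met: 1 codon.
Leu: 6 codons.
Thr: 4 codons.
Val: 4 codons.
Lys: 2 codons.
Ser: 6 codons.
1 × 6 × 4 × 4 × 2 × 6 = 1152.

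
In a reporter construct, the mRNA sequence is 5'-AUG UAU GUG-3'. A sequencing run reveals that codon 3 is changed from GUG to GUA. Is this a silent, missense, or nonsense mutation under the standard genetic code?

Position 9 falls in codon 3: GUG → Val.
After the substitution the codon is GUA → Val.
Both encode Val, so the change is synonymous.

silent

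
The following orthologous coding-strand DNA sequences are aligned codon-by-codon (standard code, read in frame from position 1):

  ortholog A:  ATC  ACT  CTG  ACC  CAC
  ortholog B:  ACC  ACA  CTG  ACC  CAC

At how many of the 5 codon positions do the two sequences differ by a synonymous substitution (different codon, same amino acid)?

Codon 1: ATC Ile / ACC Thr — nonsynonymous.
Codon 2: ACT Thr / ACA Thr — synonymous.
Codon 3: CTG Leu / CTG Leu — identical.
Codon 4: ACC Thr / ACC Thr — identical.
Codon 5: CAC His / CAC His — identical.
Synonymous differences: 1.

1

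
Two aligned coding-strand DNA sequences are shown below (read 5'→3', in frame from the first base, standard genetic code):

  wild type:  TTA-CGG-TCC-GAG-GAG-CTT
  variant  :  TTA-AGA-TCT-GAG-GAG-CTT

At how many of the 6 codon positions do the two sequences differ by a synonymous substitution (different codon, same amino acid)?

Codon 1: TTA Leu / TTA Leu — identical.
Codon 2: CGG Arg / AGA Arg — synonymous.
Codon 3: TCC Ser / TCT Ser — synonymous.
Codon 4: GAG Glu / GAG Glu — identical.
Codon 5: GAG Glu / GAG Glu — identical.
Codon 6: CTT Leu / CTT Leu — identical.
Synonymous differences: 2.

2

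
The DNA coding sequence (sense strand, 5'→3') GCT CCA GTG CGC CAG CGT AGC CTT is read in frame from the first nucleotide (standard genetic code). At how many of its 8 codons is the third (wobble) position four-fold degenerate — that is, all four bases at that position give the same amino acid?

Codon 1 GCT (Ala): third position 4-fold.
Codon 2 CCA (Pro): third position 4-fold.
Codon 3 GTG (Val): third position 4-fold.
Codon 4 CGC (Arg): third position 4-fold.
Codon 5 CAG (Gln): third position 2-fold.
Codon 6 CGT (Arg): third position 4-fold.
Codon 7 AGC (Ser): third position 2-fold.
Codon 8 CTT (Leu): third position 4-fold.
Four-fold degenerate third positions: 6.

6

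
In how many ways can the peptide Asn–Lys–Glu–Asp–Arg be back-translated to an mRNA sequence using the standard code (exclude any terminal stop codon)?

Asn: 2 codons.
Lys: 2 codons.
Glu: 2 codons.
Asp: 2 codons.
Arg: 6 codons.
2 × 2 × 2 × 2 × 6 = 96.

96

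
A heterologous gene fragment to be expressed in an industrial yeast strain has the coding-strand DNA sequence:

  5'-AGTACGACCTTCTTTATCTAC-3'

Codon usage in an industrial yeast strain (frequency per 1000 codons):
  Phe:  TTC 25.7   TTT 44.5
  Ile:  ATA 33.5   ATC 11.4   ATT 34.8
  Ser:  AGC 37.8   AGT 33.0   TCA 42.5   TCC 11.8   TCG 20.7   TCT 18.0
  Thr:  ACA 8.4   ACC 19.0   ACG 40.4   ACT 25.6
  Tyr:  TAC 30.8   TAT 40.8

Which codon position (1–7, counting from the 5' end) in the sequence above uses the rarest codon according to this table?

6

Codon 1 AGT (Ser): 33.0 per 1000.
Codon 2 ACG (Thr): 40.4 per 1000.
Codon 3 ACC (Thr): 19.0 per 1000.
Codon 4 TTC (Phe): 25.7 per 1000.
Codon 5 TTT (Phe): 44.5 per 1000.
Codon 6 ATC (Ile): 11.4 per 1000.
Codon 7 TAC (Tyr): 30.8 per 1000.
Lowest frequency is 11.4 at codon 6.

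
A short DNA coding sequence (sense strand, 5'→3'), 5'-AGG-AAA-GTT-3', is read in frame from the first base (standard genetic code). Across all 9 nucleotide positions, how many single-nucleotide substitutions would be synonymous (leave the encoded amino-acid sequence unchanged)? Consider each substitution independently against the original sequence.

Codon 1 (AGG, Arg): 2 synonymous substitutions.
Codon 2 (AAA, Lys): 1 synonymous substitution.
Codon 3 (GTT, Val): 3 synonymous substitutions.
Total: 2 + 1 + 3 = 6.

6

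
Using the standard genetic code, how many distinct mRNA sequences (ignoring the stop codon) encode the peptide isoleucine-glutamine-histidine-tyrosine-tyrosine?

Ile: 3 codons.
Gln: 2 codons.
His: 2 codons.
Tyr: 2 codons.
Tyr: 2 codons.
3 × 2 × 2 × 2 × 2 = 48.

48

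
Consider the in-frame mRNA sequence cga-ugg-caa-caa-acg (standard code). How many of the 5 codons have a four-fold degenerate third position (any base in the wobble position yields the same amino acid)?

Codon 1 CGA (Arg): third position 4-fold.
Codon 2 UGG (Trp): third position 1-fold.
Codon 3 CAA (Gln): third position 2-fold.
Codon 4 CAA (Gln): third position 2-fold.
Codon 5 ACG (Thr): third position 4-fold.
Four-fold degenerate third positions: 2.

2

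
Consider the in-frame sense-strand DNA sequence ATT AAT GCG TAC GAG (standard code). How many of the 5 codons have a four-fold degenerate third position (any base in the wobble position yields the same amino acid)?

1

Codon 1 ATT (Ile): third position 3-fold.
Codon 2 AAT (Asn): third position 2-fold.
Codon 3 GCG (Ala): third position 4-fold.
Codon 4 TAC (Tyr): third position 2-fold.
Codon 5 GAG (Glu): third position 2-fold.
Four-fold degenerate third positions: 1.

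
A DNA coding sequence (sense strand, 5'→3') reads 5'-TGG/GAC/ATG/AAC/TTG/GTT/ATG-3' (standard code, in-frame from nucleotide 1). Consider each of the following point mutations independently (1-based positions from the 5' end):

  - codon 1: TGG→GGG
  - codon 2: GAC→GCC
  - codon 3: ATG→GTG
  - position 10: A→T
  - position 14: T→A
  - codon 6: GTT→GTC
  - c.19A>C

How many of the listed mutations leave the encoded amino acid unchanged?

Codon 1: TGG (Trp) → GGG (Gly) — missense.
Codon 2: GAC (Asp) → GCC (Ala) — missense.
Codon 3: ATG (Met) → GTG (Val) — missense.
Codon 4: AAC (Asn) → TAC (Tyr) — missense.
Codon 5: TTG (Leu) → TAG (Stop) — nonsense.
Codon 6: GTT (Val) → GTC (Val) — synonymous.
Codon 7: ATG (Met) → CTG (Leu) — missense.
Synonymous: 1 of 7.

1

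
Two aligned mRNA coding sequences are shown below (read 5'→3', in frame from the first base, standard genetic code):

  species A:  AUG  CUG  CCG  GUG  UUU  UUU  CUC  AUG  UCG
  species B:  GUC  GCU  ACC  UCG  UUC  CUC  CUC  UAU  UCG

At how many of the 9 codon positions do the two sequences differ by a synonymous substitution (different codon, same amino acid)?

Codon 1: AUG Met / GUC Val — nonsynonymous.
Codon 2: CUG Leu / GCU Ala — nonsynonymous.
Codon 3: CCG Pro / ACC Thr — nonsynonymous.
Codon 4: GUG Val / UCG Ser — nonsynonymous.
Codon 5: UUU Phe / UUC Phe — synonymous.
Codon 6: UUU Phe / CUC Leu — nonsynonymous.
Codon 7: CUC Leu / CUC Leu — identical.
Codon 8: AUG Met / UAU Tyr — nonsynonymous.
Codon 9: UCG Ser / UCG Ser — identical.
Synonymous differences: 1.

1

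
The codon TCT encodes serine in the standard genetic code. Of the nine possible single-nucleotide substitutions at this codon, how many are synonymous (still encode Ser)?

Position 1: none → 0 synonymous.
Position 2: none → 0 synonymous.
Position 3: TCC, TCA, TCG → 3 synonymous.
Total: 0 + 0 + 3 = 3.

3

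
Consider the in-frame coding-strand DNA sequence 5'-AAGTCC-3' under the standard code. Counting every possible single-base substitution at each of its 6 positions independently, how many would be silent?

4

Codon 1 (AAG, Lys): 1 synonymous substitution.
Codon 2 (TCC, Ser): 3 synonymous substitutions.
Total: 1 + 3 = 4.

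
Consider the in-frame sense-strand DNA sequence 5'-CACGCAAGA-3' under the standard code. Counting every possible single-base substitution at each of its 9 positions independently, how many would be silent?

Codon 1 (CAC, His): 1 synonymous substitution.
Codon 2 (GCA, Ala): 3 synonymous substitutions.
Codon 3 (AGA, Arg): 2 synonymous substitutions.
Total: 1 + 3 + 2 = 6.

6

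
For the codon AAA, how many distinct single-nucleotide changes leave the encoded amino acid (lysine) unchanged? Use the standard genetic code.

Position 1: none → 0 synonymous.
Position 2: none → 0 synonymous.
Position 3: AAG → 1 synonymous.
Total: 0 + 0 + 1 = 1.

1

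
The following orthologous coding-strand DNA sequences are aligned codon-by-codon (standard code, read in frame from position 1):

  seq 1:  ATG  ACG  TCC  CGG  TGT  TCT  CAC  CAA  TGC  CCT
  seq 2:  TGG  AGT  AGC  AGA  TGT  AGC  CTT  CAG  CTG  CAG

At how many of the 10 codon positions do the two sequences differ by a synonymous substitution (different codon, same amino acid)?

4

Codon 1: ATG Met / TGG Trp — nonsynonymous.
Codon 2: ACG Thr / AGT Ser — nonsynonymous.
Codon 3: TCC Ser / AGC Ser — synonymous.
Codon 4: CGG Arg / AGA Arg — synonymous.
Codon 5: TGT Cys / TGT Cys — identical.
Codon 6: TCT Ser / AGC Ser — synonymous.
Codon 7: CAC His / CTT Leu — nonsynonymous.
Codon 8: CAA Gln / CAG Gln — synonymous.
Codon 9: TGC Cys / CTG Leu — nonsynonymous.
Codon 10: CCT Pro / CAG Gln — nonsynonymous.
Synonymous differences: 4.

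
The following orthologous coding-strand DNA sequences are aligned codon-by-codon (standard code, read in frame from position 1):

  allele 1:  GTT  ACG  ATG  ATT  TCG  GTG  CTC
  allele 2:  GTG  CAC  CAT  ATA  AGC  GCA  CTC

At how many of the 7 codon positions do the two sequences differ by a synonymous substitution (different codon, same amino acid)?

Codon 1: GTT Val / GTG Val — synonymous.
Codon 2: ACG Thr / CAC His — nonsynonymous.
Codon 3: ATG Met / CAT His — nonsynonymous.
Codon 4: ATT Ile / ATA Ile — synonymous.
Codon 5: TCG Ser / AGC Ser — synonymous.
Codon 6: GTG Val / GCA Ala — nonsynonymous.
Codon 7: CTC Leu / CTC Leu — identical.
Synonymous differences: 3.

3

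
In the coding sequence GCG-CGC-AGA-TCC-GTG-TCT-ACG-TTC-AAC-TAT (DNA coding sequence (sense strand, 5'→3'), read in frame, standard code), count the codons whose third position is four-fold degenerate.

Codon 1 GCG (Ala): third position 4-fold.
Codon 2 CGC (Arg): third position 4-fold.
Codon 3 AGA (Arg): third position 2-fold.
Codon 4 TCC (Ser): third position 4-fold.
Codon 5 GTG (Val): third position 4-fold.
Codon 6 TCT (Ser): third position 4-fold.
Codon 7 ACG (Thr): third position 4-fold.
Codon 8 TTC (Phe): third position 2-fold.
Codon 9 AAC (Asn): third position 2-fold.
Codon 10 TAT (Tyr): third position 2-fold.
Four-fold degenerate third positions: 6.

6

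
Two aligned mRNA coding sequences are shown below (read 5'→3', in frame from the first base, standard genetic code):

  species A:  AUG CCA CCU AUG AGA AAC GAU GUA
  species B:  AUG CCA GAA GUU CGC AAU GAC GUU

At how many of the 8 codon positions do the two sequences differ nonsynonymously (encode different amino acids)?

2

Codon 1: AUG Met / AUG Met — identical.
Codon 2: CCA Pro / CCA Pro — identical.
Codon 3: CCU Pro / GAA Glu — nonsynonymous.
Codon 4: AUG Met / GUU Val — nonsynonymous.
Codon 5: AGA Arg / CGC Arg — synonymous.
Codon 6: AAC Asn / AAU Asn — synonymous.
Codon 7: GAU Asp / GAC Asp — synonymous.
Codon 8: GUA Val / GUU Val — synonymous.
Nonsynonymous differences: 2.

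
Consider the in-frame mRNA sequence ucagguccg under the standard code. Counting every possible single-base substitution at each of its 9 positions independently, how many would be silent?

Codon 1 (UCA, Ser): 3 synonymous substitutions.
Codon 2 (GGU, Gly): 3 synonymous substitutions.
Codon 3 (CCG, Pro): 3 synonymous substitutions.
Total: 3 + 3 + 3 = 9.

9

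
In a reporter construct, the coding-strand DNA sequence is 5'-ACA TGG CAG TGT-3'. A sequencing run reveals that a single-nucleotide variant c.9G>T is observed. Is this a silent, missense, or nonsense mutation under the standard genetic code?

missense

Position 9 falls in codon 3: CAG → Gln.
After the substitution the codon is CAT → His.
Gln ≠ His, so this is a missense mutation.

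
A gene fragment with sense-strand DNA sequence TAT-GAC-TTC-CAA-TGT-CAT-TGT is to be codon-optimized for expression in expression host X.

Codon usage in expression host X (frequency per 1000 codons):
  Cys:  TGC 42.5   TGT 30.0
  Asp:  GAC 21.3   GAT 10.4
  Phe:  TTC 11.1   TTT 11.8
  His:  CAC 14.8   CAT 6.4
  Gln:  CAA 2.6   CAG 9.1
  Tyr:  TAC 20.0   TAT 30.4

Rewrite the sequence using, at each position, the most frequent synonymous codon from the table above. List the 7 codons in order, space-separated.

Codon 1 (Tyr): best is TAT at 30.4.
Codon 2 (Asp): best is GAC at 21.3.
Codon 3 (Phe): best is TTT at 11.8.
Codon 4 (Gln): best is CAG at 9.1.
Codon 5 (Cys): best is TGC at 42.5.
Codon 6 (His): best is CAC at 14.8.
Codon 7 (Cys): best is TGC at 42.5.

TAT GAC TTT CAG TGC CAC TGC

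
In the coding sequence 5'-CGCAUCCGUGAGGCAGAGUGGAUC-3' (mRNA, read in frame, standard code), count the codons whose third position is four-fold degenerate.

Codon 1 CGC (Arg): third position 4-fold.
Codon 2 AUC (Ile): third position 3-fold.
Codon 3 CGU (Arg): third position 4-fold.
Codon 4 GAG (Glu): third position 2-fold.
Codon 5 GCA (Ala): third position 4-fold.
Codon 6 GAG (Glu): third position 2-fold.
Codon 7 UGG (Trp): third position 1-fold.
Codon 8 AUC (Ile): third position 3-fold.
Four-fold degenerate third positions: 3.

3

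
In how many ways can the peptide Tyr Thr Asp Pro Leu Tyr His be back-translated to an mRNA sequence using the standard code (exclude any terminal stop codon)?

Tyr: 2 codons.
Thr: 4 codons.
Asp: 2 codons.
Pro: 4 codons.
Leu: 6 codons.
Tyr: 2 codons.
His: 2 codons.
2 × 4 × 2 × 4 × 6 × 2 × 2 = 1536.

1536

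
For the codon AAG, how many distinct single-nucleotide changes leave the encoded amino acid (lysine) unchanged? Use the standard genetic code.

1

Position 1: none → 0 synonymous.
Position 2: none → 0 synonymous.
Position 3: AAA → 1 synonymous.
Total: 0 + 0 + 1 = 1.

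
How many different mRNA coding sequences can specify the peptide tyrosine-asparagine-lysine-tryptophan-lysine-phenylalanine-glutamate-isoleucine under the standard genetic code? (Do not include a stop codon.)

192

Tyr: 2 codons.
Asn: 2 codons.
Lys: 2 codons.
Trp: 1 codon.
Lys: 2 codons.
Phe: 2 codons.
Glu: 2 codons.
Ile: 3 codons.
2 × 2 × 2 × 1 × 2 × 2 × 2 × 3 = 192.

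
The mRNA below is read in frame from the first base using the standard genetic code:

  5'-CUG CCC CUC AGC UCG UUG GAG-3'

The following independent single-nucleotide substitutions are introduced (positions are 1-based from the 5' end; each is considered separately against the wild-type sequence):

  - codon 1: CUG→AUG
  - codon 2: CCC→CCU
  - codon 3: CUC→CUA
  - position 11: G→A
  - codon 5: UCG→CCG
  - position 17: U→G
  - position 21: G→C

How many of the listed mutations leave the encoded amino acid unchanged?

2

Codon 1: CUG (Leu) → AUG (Met) — missense.
Codon 2: CCC (Pro) → CCU (Pro) — synonymous.
Codon 3: CUC (Leu) → CUA (Leu) — synonymous.
Codon 4: AGC (Ser) → AAC (Asn) — missense.
Codon 5: UCG (Ser) → CCG (Pro) — missense.
Codon 6: UUG (Leu) → UGG (Trp) — missense.
Codon 7: GAG (Glu) → GAC (Asp) — missense.
Synonymous: 2 of 7.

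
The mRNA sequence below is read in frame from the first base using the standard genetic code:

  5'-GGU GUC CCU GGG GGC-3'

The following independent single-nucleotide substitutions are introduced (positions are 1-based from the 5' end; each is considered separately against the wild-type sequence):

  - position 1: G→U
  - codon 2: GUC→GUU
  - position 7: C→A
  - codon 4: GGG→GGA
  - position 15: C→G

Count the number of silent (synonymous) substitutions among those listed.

3

Codon 1: GGU (Gly) → UGU (Cys) — missense.
Codon 2: GUC (Val) → GUU (Val) — synonymous.
Codon 3: CCU (Pro) → ACU (Thr) — missense.
Codon 4: GGG (Gly) → GGA (Gly) — synonymous.
Codon 5: GGC (Gly) → GGG (Gly) — synonymous.
Synonymous: 3 of 5.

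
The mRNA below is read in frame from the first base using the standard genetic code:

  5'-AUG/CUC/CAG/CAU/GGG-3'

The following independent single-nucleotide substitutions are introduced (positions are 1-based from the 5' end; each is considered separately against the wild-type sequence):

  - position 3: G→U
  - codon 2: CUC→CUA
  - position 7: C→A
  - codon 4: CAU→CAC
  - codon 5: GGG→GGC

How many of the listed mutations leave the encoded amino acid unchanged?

3

Codon 1: AUG (Met) → AUU (Ile) — missense.
Codon 2: CUC (Leu) → CUA (Leu) — synonymous.
Codon 3: CAG (Gln) → AAG (Lys) — missense.
Codon 4: CAU (His) → CAC (His) — synonymous.
Codon 5: GGG (Gly) → GGC (Gly) — synonymous.
Synonymous: 3 of 5.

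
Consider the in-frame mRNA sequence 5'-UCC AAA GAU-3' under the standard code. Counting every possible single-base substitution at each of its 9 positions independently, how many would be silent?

Codon 1 (UCC, Ser): 3 synonymous substitutions.
Codon 2 (AAA, Lys): 1 synonymous substitution.
Codon 3 (GAU, Asp): 1 synonymous substitution.
Total: 3 + 1 + 1 = 5.

5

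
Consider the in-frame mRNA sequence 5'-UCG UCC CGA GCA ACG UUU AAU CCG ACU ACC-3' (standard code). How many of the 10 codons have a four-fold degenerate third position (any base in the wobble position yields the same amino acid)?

8

Codon 1 UCG (Ser): third position 4-fold.
Codon 2 UCC (Ser): third position 4-fold.
Codon 3 CGA (Arg): third position 4-fold.
Codon 4 GCA (Ala): third position 4-fold.
Codon 5 ACG (Thr): third position 4-fold.
Codon 6 UUU (Phe): third position 2-fold.
Codon 7 AAU (Asn): third position 2-fold.
Codon 8 CCG (Pro): third position 4-fold.
Codon 9 ACU (Thr): third position 4-fold.
Codon 10 ACC (Thr): third position 4-fold.
Four-fold degenerate third positions: 8.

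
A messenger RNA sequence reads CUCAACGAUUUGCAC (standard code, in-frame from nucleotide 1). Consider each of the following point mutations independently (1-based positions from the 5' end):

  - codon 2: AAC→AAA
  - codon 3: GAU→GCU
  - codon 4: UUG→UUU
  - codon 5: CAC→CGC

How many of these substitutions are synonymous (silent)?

Codon 2: AAC (Asn) → AAA (Lys) — missense.
Codon 3: GAU (Asp) → GCU (Ala) — missense.
Codon 4: UUG (Leu) → UUU (Phe) — missense.
Codon 5: CAC (His) → CGC (Arg) — missense.
Synonymous: 0 of 4.

0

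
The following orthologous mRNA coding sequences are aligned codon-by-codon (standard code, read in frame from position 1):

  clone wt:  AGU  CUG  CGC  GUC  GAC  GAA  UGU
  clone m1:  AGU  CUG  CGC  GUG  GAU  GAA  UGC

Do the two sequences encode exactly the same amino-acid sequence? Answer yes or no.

Codon 1: AGU Ser / AGU Ser — identical.
Codon 2: CUG Leu / CUG Leu — identical.
Codon 3: CGC Arg / CGC Arg — identical.
Codon 4: GUC Val / GUG Val — synonymous.
Codon 5: GAC Asp / GAU Asp — synonymous.
Codon 6: GAA Glu / GAA Glu — identical.
Codon 7: UGU Cys / UGC Cys — synonymous.
Nonsynonymous differences: 0 → same protein.

yes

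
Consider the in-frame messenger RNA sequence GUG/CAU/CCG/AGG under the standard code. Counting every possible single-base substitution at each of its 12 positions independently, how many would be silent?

Codon 1 (GUG, Val): 3 synonymous substitutions.
Codon 2 (CAU, His): 1 synonymous substitution.
Codon 3 (CCG, Pro): 3 synonymous substitutions.
Codon 4 (AGG, Arg): 2 synonymous substitutions.
Total: 3 + 1 + 3 + 2 = 9.

9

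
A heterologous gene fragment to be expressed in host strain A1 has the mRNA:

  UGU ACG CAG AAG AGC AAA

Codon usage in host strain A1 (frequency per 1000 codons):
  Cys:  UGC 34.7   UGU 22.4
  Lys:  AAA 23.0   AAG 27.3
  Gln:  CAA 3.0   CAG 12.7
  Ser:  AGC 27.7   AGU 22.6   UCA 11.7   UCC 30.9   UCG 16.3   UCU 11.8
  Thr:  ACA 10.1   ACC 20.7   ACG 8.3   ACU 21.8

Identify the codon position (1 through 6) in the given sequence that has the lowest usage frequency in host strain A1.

2

Codon 1 UGU (Cys): 22.4 per 1000.
Codon 2 ACG (Thr): 8.3 per 1000.
Codon 3 CAG (Gln): 12.7 per 1000.
Codon 4 AAG (Lys): 27.3 per 1000.
Codon 5 AGC (Ser): 27.7 per 1000.
Codon 6 AAA (Lys): 23.0 per 1000.
Lowest frequency is 8.3 at codon 2.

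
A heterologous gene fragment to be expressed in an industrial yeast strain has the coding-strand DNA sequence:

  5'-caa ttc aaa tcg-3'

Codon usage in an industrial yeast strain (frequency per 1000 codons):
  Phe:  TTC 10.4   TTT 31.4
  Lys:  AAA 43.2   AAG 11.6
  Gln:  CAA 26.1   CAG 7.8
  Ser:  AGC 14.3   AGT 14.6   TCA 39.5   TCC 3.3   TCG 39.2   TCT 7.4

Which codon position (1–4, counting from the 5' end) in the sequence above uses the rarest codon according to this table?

Codon 1 CAA (Gln): 26.1 per 1000.
Codon 2 TTC (Phe): 10.4 per 1000.
Codon 3 AAA (Lys): 43.2 per 1000.
Codon 4 TCG (Ser): 39.2 per 1000.
Lowest frequency is 10.4 at codon 2.

2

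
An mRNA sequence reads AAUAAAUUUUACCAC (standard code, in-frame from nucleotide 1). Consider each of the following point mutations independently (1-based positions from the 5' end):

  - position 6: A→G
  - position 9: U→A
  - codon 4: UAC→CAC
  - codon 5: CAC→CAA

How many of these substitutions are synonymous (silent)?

Codon 2: AAA (Lys) → AAG (Lys) — synonymous.
Codon 3: UUU (Phe) → UUA (Leu) — missense.
Codon 4: UAC (Tyr) → CAC (His) — missense.
Codon 5: CAC (His) → CAA (Gln) — missense.
Synonymous: 1 of 4.

1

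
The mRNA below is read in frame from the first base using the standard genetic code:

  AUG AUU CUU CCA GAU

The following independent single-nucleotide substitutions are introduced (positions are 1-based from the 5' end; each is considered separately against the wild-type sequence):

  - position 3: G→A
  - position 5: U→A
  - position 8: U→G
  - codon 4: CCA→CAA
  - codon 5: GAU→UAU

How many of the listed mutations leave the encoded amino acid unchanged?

Codon 1: AUG (Met) → AUA (Ile) — missense.
Codon 2: AUU (Ile) → AAU (Asn) — missense.
Codon 3: CUU (Leu) → CGU (Arg) — missense.
Codon 4: CCA (Pro) → CAA (Gln) — missense.
Codon 5: GAU (Asp) → UAU (Tyr) — missense.
Synonymous: 0 of 5.

0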